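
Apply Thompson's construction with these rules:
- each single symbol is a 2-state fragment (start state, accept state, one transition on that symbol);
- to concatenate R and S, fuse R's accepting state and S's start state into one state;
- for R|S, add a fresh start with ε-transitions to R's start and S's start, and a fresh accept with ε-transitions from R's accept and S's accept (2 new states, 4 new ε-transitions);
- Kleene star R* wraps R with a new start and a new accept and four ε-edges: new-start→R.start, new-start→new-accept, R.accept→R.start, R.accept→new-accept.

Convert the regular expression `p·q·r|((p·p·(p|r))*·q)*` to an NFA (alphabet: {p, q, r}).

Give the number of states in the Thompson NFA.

Recursing over subexpressions:
Each of the 8 symbol leaves contributes a 2-state fragment.
  p·q·r → 4 states
  p|r → 6 states
  p·p·(p|r) → 8 states
  (p·p·(p|r))* → 10 states
  (p·p·(p|r))*·q → 11 states
  ((p·p·(p|r))*·q)* → 13 states
  p·q·r|((p·p·(p|r))*·q)* → 19 states

19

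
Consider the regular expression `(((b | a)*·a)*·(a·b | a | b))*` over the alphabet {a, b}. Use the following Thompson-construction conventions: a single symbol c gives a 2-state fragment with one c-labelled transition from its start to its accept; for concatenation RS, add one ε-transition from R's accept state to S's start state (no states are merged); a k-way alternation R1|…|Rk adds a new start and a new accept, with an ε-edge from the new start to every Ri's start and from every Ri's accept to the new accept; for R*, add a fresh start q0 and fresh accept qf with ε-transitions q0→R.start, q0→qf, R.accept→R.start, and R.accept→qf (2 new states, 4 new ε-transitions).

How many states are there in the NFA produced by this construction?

24

Building bottom-up:
Each of the 7 symbol leaves contributes a 2-state fragment.
  b | a = 6 states
  (b | a)* = 8 states
  (b | a)*·a = 10 states
  ((b | a)*·a)* = 12 states
  a·b = 4 states
  a·b | a | b = 10 states
  ((b | a)*·a)*·(a·b | a | b) = 22 states
  (((b | a)*·a)*·(a·b | a | b))* = 24 states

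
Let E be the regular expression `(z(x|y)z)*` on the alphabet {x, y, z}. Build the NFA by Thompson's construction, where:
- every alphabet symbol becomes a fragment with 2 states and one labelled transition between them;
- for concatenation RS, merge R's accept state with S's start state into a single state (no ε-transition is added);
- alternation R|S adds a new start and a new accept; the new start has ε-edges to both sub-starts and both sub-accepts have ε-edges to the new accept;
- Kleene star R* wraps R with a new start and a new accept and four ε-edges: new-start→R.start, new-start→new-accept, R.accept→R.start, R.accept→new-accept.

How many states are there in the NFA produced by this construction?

10

Recursing over subexpressions:
Each of the 4 symbol leaves contributes a 2-state fragment.
  x|y → 6 states
  z(x|y)z → 8 states
  (z(x|y)z)* → 10 states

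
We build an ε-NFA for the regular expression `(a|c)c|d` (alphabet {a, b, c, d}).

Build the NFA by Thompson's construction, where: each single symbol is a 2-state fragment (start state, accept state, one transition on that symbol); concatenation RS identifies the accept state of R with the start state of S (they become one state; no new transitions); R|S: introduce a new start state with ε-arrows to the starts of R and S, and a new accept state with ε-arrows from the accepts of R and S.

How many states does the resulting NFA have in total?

11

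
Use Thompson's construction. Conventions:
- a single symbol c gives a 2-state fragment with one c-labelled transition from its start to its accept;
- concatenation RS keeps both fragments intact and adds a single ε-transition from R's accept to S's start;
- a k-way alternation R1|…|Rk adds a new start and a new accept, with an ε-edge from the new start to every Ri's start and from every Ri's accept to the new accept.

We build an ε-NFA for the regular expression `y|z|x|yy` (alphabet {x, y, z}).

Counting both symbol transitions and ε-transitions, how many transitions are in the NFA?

14

By structural recursion:
Each of the 5 symbol leaves contributes 1 transition (1 symbol, 0 ε).
  yy — 3 transitions (2 symbol, 1 ε)
  y|z|x|yy — 14 transitions (5 symbol, 9 ε)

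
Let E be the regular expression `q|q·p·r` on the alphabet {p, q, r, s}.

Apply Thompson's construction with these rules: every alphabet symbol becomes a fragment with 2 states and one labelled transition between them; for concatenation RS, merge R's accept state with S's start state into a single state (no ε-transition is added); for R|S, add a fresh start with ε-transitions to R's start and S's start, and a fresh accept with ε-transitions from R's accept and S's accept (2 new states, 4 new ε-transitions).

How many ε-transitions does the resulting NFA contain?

4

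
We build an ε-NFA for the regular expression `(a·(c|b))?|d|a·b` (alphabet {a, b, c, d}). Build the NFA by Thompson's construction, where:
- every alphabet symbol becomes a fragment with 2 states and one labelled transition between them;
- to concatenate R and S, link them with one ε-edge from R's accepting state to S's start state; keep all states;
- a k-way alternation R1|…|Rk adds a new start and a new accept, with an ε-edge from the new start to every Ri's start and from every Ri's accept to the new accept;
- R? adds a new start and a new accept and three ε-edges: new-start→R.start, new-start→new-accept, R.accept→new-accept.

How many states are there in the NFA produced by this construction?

By structural recursion:
Each of the 6 symbol leaves contributes a 2-state fragment.
  c|b — 6 states
  a·(c|b) — 8 states
  (a·(c|b))? — 10 states
  a·b — 4 states
  (a·(c|b))?|d|a·b — 18 states

18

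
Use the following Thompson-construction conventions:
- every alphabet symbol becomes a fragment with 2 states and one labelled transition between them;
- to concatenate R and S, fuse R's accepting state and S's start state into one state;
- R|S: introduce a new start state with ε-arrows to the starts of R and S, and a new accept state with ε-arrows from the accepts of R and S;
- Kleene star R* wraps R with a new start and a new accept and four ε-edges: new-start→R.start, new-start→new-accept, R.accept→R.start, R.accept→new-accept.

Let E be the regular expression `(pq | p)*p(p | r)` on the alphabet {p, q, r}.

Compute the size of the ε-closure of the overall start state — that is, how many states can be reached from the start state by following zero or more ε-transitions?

5

Compute the ε-closure size of each fragment's start state recursively; a symbol fragment's start has no outgoing ε-edge, so its closure is just itself (size 1).
  pq — same as the first factor's closure: C = 1
  pq | p — C = 1 + 1 + 1 = 3 (the new accept is not ε-reachable since no branch accepts ε)
  (pq | p)* — new start has ε-edges to the inner start and to the new accept, so C = 2 + 3 = 5
  p | r — new start ε-reaches every alternative's start; none of them accept ε, so the new accept is not reached: C = 1 + 1 + 1 = 3
  (pq | p)*p(p | r) — C = 5 + (1−1) = 5 (closure spills across the concat boundary because the left factor accepts ε)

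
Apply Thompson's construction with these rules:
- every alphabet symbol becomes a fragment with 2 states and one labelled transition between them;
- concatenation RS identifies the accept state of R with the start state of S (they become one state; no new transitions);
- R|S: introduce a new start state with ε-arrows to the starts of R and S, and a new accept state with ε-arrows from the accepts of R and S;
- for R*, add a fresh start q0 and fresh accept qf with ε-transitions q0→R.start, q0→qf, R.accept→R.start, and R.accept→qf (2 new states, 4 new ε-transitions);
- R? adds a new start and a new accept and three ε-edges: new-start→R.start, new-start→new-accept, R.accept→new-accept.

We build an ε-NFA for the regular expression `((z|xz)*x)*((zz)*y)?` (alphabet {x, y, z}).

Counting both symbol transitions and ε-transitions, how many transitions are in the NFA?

Bottom-up over the parse tree:
Each of the 7 symbol leaves contributes 1 transition (1 symbol, 0 ε).
  xz : 2 transitions (2 symbol, 0 ε)
  z|xz : 7 transitions (3 symbol, 4 ε)
  (z|xz)* : 11 transitions (3 symbol, 8 ε)
  (z|xz)*x : 12 transitions (4 symbol, 8 ε)
  ((z|xz)*x)* : 16 transitions (4 symbol, 12 ε)
  zz : 2 transitions (2 symbol, 0 ε)
  (zz)* : 6 transitions (2 symbol, 4 ε)
  (zz)*y : 7 transitions (3 symbol, 4 ε)
  ((zz)*y)? : 10 transitions (3 symbol, 7 ε)
  ((z|xz)*x)*((zz)*y)? : 26 transitions (7 symbol, 19 ε)

26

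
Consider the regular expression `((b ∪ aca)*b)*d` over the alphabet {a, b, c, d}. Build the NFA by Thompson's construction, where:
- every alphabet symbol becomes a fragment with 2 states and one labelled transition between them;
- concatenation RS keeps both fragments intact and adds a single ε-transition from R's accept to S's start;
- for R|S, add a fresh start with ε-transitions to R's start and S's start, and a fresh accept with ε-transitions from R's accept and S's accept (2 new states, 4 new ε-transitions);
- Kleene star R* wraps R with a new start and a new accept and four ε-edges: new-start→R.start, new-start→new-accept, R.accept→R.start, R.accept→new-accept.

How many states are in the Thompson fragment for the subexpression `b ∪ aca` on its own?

10

Fragment for `b ∪ aca`:
Each of the 4 symbol leaves contributes a 2-state fragment.
  aca — 6 states
  b ∪ aca — 10 states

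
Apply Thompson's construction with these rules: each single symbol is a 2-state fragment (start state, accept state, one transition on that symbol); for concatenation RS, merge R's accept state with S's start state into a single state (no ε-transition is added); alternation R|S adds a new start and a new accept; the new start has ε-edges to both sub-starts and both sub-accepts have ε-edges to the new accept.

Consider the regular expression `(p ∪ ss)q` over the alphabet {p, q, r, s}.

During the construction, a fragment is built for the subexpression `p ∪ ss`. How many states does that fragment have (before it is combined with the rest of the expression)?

Fragment for `p ∪ ss`:
Each of the 3 symbol leaves contributes a 2-state fragment.
  ss : 3 states
  p ∪ ss : 7 states

7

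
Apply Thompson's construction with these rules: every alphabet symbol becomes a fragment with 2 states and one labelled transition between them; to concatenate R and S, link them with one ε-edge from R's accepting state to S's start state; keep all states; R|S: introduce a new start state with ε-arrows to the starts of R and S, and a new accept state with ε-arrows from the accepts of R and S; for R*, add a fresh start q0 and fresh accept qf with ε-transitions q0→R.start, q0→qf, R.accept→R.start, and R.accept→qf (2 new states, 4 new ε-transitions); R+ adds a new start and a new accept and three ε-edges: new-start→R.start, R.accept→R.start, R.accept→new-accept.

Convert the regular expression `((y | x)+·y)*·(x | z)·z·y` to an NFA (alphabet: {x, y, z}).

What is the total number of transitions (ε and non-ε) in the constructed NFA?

26

Recursing over subexpressions:
Each of the 7 symbol leaves contributes 1 transition (1 symbol, 0 ε).
  y | x : 6 transitions (2 symbol, 4 ε)
  (y | x)+ : 9 transitions (2 symbol, 7 ε)
  (y | x)+·y : 11 transitions (3 symbol, 8 ε)
  ((y | x)+·y)* : 15 transitions (3 symbol, 12 ε)
  x | z : 6 transitions (2 symbol, 4 ε)
  ((y | x)+·y)*·(x | z)·z·y : 26 transitions (7 symbol, 19 ε)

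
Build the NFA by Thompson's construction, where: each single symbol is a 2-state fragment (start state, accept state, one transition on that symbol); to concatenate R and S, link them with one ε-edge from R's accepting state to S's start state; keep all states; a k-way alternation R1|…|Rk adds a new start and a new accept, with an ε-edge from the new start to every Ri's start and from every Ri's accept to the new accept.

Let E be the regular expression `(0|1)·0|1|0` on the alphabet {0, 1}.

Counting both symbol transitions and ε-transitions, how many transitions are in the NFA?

Bottom-up over the parse tree:
Each of the 5 symbol leaves contributes 1 transition (1 symbol, 0 ε).
  0|1 : 6 transitions (2 symbol, 4 ε)
  (0|1)·0 : 8 transitions (3 symbol, 5 ε)
  (0|1)·0|1|0 : 16 transitions (5 symbol, 11 ε)

16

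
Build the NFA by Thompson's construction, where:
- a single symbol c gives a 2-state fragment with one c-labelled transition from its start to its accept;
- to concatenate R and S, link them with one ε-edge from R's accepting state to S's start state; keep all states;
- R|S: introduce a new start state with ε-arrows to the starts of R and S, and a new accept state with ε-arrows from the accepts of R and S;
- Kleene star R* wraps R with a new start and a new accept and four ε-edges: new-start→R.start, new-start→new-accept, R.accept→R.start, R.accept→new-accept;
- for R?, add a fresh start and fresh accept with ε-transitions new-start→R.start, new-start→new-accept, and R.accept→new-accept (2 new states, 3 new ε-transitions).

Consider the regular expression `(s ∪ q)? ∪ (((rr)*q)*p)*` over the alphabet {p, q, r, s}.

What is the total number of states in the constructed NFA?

Recursing over subexpressions:
Each of the 6 symbol leaves contributes a 2-state fragment.
  s ∪ q — 6 states
  (s ∪ q)? — 8 states
  rr — 4 states
  (rr)* — 6 states
  (rr)*q — 8 states
  ((rr)*q)* — 10 states
  ((rr)*q)*p — 12 states
  (((rr)*q)*p)* — 14 states
  (s ∪ q)? ∪ (((rr)*q)*p)* — 24 states

24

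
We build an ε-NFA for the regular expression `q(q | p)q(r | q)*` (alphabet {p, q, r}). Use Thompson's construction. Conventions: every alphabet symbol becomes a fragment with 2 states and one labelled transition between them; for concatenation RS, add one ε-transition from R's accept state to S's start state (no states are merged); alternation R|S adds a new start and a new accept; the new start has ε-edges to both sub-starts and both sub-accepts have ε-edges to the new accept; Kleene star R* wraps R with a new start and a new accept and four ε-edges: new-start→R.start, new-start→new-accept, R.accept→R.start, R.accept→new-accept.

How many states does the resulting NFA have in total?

Bottom-up over the parse tree:
Each of the 6 symbol leaves contributes a 2-state fragment.
  q | p = 6 states
  r | q = 6 states
  (r | q)* = 8 states
  q(q | p)q(r | q)* = 18 states

18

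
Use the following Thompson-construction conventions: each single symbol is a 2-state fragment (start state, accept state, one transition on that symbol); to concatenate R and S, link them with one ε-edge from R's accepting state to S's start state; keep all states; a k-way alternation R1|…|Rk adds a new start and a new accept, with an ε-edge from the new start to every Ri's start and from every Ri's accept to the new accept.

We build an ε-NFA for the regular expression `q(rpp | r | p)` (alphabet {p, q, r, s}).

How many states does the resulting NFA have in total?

14

By structural recursion:
Each of the 6 symbol leaves contributes a 2-state fragment.
  rpp — 6 states
  rpp | r | p — 12 states
  q(rpp | r | p) — 14 states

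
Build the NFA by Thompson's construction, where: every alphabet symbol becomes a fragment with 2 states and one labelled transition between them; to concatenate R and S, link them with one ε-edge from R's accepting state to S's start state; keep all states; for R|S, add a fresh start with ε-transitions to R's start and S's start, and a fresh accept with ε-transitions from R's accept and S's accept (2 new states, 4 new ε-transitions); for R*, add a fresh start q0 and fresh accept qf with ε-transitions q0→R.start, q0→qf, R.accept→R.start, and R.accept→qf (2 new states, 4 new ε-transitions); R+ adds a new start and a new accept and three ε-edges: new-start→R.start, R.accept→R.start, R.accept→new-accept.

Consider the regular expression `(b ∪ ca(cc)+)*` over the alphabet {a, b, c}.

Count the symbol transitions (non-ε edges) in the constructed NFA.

Bottom-up over the parse tree:
Each of the 5 symbol leaves contributes exactly 1 symbol transition.
  cc — 2 symbol transitions
  (cc)+ — 2 symbol transitions
  ca(cc)+ — 4 symbol transitions
  b ∪ ca(cc)+ — 5 symbol transitions
  (b ∪ ca(cc)+)* — 5 symbol transitions

5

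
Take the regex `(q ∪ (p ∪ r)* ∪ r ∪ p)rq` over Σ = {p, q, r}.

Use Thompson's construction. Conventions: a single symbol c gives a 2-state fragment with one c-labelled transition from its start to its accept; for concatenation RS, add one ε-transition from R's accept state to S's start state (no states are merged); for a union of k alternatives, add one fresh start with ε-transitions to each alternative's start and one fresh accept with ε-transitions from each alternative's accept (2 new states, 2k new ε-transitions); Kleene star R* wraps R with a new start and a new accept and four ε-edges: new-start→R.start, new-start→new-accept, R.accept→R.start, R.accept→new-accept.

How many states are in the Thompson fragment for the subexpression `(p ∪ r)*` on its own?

8

Fragment for `(p ∪ r)*`:
Each of the 2 symbol leaves contributes a 2-state fragment.
  p ∪ r → 6 states
  (p ∪ r)* → 8 states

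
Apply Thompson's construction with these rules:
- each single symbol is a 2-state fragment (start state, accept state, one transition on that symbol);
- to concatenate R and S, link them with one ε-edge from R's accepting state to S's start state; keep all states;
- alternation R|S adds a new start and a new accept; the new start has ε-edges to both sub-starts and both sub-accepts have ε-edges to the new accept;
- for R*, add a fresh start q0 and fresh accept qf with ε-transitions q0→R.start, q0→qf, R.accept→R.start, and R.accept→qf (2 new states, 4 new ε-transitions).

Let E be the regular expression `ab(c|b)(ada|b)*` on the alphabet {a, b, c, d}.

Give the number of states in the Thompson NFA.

22

Building bottom-up:
Each of the 8 symbol leaves contributes a 2-state fragment.
  c|b — 6 states
  ada — 6 states
  ada|b — 10 states
  (ada|b)* — 12 states
  ab(c|b)(ada|b)* — 22 states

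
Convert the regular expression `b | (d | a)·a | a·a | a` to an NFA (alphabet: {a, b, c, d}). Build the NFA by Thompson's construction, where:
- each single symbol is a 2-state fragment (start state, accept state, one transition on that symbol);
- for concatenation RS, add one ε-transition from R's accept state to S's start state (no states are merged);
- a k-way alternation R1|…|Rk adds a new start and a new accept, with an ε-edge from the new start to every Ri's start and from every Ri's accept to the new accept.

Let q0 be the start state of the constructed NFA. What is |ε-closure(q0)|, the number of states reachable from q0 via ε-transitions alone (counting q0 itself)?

7

Work bottom-up. For each fragment F, track |ε-closure(F.start)| and whether F's accept lies in that closure (i.e. whether F accepts ε). A single-symbol fragment has closure size 1 and does not accept ε.
  d | a → new start ε-reaches every alternative's start; none of them accept ε, so the new accept is not reached: |closure| = 1 + 1 + 1 = 3
  (d | a)·a → |closure| equals the left operand's closure size = 3 (its accept is not ε-reachable, so the closure stops there)
  a·a → |closure| equals the left operand's closure size = 1 (its accept is not ε-reachable, so the closure stops there)
  b | (d | a)·a | a·a | a → new start ε-reaches every alternative's start; none of them accept ε, so the new accept is not reached: |closure| = 1 + 1 + 3 + 1 + 1 = 7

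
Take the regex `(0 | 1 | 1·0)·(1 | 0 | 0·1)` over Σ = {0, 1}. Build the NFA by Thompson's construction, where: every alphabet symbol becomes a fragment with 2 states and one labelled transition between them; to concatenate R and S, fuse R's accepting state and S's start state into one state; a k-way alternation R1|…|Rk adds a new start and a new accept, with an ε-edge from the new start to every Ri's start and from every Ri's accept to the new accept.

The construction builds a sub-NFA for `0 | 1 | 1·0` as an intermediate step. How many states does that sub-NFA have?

9

Fragment for `0 | 1 | 1·0`:
Each of the 4 symbol leaves contributes a 2-state fragment.
  1·0 = 3 states
  0 | 1 | 1·0 = 9 states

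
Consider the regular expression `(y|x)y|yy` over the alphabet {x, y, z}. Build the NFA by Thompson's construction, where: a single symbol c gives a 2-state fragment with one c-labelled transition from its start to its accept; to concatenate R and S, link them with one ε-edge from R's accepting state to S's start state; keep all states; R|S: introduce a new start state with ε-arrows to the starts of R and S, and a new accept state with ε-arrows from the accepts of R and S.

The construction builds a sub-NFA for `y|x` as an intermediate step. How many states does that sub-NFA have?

Fragment for `y|x`:
Each of the 2 symbol leaves contributes a 2-state fragment.
  y|x : 6 states

6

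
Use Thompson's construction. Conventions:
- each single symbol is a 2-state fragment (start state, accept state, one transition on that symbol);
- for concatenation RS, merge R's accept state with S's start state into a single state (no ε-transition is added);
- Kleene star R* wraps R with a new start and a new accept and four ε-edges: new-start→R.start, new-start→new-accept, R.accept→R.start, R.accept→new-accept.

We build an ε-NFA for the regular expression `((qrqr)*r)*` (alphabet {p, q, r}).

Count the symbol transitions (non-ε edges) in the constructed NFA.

Per subexpression:
Each of the 5 symbol leaves contributes exactly 1 symbol transition.
  qrqr = 4 symbol transitions
  (qrqr)* = 4 symbol transitions
  (qrqr)*r = 5 symbol transitions
  ((qrqr)*r)* = 5 symbol transitions

5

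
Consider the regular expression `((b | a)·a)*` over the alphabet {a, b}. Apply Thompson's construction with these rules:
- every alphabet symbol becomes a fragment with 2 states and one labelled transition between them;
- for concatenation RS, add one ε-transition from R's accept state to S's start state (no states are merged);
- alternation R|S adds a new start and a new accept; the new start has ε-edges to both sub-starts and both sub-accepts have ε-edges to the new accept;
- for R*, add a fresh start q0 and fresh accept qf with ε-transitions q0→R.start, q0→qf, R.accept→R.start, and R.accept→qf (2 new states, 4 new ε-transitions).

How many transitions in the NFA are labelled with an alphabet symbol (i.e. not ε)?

Bottom-up over the parse tree:
Each of the 3 symbol leaves contributes exactly 1 symbol transition.
  b | a — 2 symbol transitions
  (b | a)·a — 3 symbol transitions
  ((b | a)·a)* — 3 symbol transitions

3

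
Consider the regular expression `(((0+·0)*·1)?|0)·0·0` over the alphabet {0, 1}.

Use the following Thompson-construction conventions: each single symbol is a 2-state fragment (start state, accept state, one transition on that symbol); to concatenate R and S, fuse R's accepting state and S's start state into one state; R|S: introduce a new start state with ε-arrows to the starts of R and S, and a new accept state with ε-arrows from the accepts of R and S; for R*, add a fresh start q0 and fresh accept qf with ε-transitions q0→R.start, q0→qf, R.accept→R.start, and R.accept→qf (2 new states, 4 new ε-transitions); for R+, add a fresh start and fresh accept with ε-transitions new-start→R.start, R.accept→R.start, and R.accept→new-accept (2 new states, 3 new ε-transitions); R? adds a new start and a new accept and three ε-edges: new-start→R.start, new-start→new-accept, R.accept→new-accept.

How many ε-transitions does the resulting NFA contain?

By structural recursion:
Each of the 6 symbol leaves contributes 0 ε-transitions.
  0+ = 3 ε-transitions
  0+·0 = 3 ε-transitions
  (0+·0)* = 7 ε-transitions
  (0+·0)*·1 = 7 ε-transitions
  ((0+·0)*·1)? = 10 ε-transitions
  ((0+·0)*·1)?|0 = 14 ε-transitions
  (((0+·0)*·1)?|0)·0·0 = 14 ε-transitions

14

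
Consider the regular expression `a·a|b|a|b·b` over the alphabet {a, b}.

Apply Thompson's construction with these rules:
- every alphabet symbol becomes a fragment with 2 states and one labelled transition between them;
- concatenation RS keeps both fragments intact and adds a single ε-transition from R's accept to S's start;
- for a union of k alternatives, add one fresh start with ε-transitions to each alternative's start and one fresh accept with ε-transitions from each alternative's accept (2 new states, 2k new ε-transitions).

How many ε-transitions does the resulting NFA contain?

Bottom-up over the parse tree:
Each of the 6 symbol leaves contributes 0 ε-transitions.
  a·a — 1 ε-transition
  b·b — 1 ε-transition
  a·a|b|a|b·b — 10 ε-transitions

10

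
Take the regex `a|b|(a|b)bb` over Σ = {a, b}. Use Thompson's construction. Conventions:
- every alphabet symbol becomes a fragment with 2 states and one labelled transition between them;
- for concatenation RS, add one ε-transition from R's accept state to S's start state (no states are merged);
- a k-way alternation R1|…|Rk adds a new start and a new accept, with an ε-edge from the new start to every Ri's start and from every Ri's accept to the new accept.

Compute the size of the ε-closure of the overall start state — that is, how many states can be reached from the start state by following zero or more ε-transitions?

Compute the ε-closure size of each fragment's start state recursively; a symbol fragment's start has no outgoing ε-edge, so its closure is just itself (size 1).
  a|b → |closure| = 1 + 1 + 1 = 3 (the new accept is not ε-reachable since no branch accepts ε)
  (a|b)bb → same as the first factor's closure: |closure| = 3
  a|b|(a|b)bb → |closure| = 1 + 1 + 1 + 3 = 6 (the new accept is not ε-reachable since no branch accepts ε)

6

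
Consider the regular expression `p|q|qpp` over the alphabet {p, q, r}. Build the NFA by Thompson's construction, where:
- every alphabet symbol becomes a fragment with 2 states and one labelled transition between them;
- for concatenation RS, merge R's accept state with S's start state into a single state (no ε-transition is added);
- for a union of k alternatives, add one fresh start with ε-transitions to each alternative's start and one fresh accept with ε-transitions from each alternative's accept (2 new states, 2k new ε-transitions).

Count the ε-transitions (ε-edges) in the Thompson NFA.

6

Recursing over subexpressions:
Each of the 5 symbol leaves contributes 0 ε-transitions.
  qpp = 0 ε-transitions
  p|q|qpp = 6 ε-transitions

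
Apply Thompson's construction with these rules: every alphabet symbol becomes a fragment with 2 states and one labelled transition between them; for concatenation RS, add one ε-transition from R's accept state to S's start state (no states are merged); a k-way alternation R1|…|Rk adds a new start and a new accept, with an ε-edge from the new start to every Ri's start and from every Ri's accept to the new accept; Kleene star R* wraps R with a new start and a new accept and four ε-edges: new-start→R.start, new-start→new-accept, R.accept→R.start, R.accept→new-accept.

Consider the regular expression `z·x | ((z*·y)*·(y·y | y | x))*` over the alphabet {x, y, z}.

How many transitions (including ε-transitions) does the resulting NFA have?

Per subexpression:
Each of the 8 symbol leaves contributes 1 transition (1 symbol, 0 ε).
  z·x → 3 transitions (2 symbol, 1 ε)
  z* → 5 transitions (1 symbol, 4 ε)
  z*·y → 7 transitions (2 symbol, 5 ε)
  (z*·y)* → 11 transitions (2 symbol, 9 ε)
  y·y → 3 transitions (2 symbol, 1 ε)
  y·y | y | x → 11 transitions (4 symbol, 7 ε)
  (z*·y)*·(y·y | y | x) → 23 transitions (6 symbol, 17 ε)
  ((z*·y)*·(y·y | y | x))* → 27 transitions (6 symbol, 21 ε)
  z·x | ((z*·y)*·(y·y | y | x))* → 34 transitions (8 symbol, 26 ε)

34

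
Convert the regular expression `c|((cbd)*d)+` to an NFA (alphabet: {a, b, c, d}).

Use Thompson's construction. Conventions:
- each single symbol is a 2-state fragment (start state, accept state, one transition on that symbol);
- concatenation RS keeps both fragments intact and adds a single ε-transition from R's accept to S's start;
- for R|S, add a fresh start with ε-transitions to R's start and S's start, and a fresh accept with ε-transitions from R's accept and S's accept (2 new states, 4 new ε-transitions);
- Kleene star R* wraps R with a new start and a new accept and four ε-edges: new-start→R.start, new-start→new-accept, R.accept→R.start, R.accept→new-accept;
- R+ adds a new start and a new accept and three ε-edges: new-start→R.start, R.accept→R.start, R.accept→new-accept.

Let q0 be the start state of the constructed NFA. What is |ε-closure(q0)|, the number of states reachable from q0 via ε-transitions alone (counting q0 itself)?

7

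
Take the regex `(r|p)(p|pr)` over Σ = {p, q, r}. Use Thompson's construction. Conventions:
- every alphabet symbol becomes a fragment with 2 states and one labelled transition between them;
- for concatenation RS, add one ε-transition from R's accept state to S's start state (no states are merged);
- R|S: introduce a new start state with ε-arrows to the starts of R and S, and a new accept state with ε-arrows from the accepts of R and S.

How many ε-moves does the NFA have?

Per subexpression:
Each of the 5 symbol leaves contributes 0 ε-transitions.
  r|p : 4 ε-transitions
  pr : 1 ε-transition
  p|pr : 5 ε-transitions
  (r|p)(p|pr) : 10 ε-transitions

10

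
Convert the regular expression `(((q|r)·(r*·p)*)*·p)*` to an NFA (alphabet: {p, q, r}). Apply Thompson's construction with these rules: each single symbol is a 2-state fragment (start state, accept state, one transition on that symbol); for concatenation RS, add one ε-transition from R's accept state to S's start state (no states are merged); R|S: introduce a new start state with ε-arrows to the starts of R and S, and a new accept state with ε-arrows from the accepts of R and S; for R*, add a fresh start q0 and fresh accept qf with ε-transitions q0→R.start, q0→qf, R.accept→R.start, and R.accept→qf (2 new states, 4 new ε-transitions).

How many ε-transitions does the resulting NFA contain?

23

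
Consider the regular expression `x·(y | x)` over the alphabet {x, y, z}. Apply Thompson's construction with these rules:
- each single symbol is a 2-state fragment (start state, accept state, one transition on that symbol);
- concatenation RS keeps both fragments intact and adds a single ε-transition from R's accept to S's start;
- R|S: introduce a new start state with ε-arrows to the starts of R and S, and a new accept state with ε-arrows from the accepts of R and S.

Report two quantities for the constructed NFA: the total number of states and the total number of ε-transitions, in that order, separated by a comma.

8, 5

By structural recursion:
Each of the 3 symbol leaves contributes 2 states and 0 ε-transitions.
  y | x → 6 states, 4 ε-transitions
  x·(y | x) → 8 states, 5 ε-transitions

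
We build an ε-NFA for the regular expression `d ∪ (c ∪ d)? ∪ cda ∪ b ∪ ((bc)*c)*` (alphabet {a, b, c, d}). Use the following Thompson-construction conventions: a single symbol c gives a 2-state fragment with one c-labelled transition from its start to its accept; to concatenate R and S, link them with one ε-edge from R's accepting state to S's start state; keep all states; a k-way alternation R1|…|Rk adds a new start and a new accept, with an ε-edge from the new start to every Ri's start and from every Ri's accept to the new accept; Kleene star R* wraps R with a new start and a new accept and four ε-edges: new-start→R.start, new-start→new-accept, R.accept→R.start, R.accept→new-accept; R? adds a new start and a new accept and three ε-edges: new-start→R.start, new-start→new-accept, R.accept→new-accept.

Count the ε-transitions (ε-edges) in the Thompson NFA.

29

By structural recursion:
Each of the 10 symbol leaves contributes 0 ε-transitions.
  c ∪ d — 4 ε-transitions
  (c ∪ d)? — 7 ε-transitions
  cda — 2 ε-transitions
  bc — 1 ε-transition
  (bc)* — 5 ε-transitions
  (bc)*c — 6 ε-transitions
  ((bc)*c)* — 10 ε-transitions
  d ∪ (c ∪ d)? ∪ cda ∪ b ∪ ((bc)*c)* — 29 ε-transitions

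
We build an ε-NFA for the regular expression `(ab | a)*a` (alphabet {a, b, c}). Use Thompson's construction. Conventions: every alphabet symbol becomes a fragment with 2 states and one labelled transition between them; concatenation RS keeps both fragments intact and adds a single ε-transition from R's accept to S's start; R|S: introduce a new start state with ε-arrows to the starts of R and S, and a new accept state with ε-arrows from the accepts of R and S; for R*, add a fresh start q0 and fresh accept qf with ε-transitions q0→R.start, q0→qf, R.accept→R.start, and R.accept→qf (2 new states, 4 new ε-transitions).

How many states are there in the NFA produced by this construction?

12

Per subexpression:
Each of the 4 symbol leaves contributes a 2-state fragment.
  ab → 4 states
  ab | a → 8 states
  (ab | a)* → 10 states
  (ab | a)*a → 12 states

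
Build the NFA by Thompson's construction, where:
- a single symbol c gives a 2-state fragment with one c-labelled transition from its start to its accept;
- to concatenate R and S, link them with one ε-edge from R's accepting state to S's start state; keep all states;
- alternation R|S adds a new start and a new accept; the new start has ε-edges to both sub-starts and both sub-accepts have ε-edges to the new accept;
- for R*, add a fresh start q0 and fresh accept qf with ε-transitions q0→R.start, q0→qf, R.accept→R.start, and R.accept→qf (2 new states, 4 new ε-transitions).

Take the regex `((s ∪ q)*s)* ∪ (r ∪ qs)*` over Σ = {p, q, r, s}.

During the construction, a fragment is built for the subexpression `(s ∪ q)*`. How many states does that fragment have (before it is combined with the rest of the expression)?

8

Fragment for `(s ∪ q)*`:
Each of the 2 symbol leaves contributes a 2-state fragment.
  s ∪ q → 6 states
  (s ∪ q)* → 8 states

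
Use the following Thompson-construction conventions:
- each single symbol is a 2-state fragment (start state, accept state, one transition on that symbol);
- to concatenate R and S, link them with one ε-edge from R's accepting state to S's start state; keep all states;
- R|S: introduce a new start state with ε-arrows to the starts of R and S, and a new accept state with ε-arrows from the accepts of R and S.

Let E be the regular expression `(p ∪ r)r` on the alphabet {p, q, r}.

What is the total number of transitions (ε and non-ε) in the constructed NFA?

Recursing over subexpressions:
Each of the 3 symbol leaves contributes 1 transition (1 symbol, 0 ε).
  p ∪ r — 6 transitions (2 symbol, 4 ε)
  (p ∪ r)r — 8 transitions (3 symbol, 5 ε)

8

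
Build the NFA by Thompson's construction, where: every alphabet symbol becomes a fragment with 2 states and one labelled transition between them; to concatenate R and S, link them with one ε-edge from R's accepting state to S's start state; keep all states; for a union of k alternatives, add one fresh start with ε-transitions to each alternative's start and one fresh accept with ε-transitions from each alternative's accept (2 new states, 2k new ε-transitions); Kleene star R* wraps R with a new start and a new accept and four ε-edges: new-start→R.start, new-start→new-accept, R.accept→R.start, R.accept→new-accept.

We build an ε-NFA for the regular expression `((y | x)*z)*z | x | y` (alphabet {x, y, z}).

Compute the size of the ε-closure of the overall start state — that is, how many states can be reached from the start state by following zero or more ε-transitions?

Work bottom-up. For each fragment F, track |ε-closure(F.start)| and whether F's accept lies in that closure (i.e. whether F accepts ε). A single-symbol fragment has closure size 1 and does not accept ε.
  y | x → new start ε-reaches every alternative's start; none of them accept ε, so the new accept is not reached: |ε-closure| = 1 + 1 + 1 = 3
  (y | x)* → |ε-closure| = 1 (new start) + 3 (body) + 1 (new accept) = 5
  (y | x)*z → the left operand accepts ε, so the closure extends into the next operand (via the concat ε-link); |ε-closure| = 5 + 1 = 6
  ((y | x)*z)* → |ε-closure| = 1 (new start) + 6 (body) + 1 (new accept) = 8
  ((y | x)*z)*z → the left operand accepts ε, so the closure extends into the next operand (via the concat ε-link); |ε-closure| = 8 + 1 = 9
  ((y | x)*z)*z | x | y → |ε-closure| = 1 + 9 + 1 + 1 = 12 (the new accept is not ε-reachable since no branch accepts ε)

12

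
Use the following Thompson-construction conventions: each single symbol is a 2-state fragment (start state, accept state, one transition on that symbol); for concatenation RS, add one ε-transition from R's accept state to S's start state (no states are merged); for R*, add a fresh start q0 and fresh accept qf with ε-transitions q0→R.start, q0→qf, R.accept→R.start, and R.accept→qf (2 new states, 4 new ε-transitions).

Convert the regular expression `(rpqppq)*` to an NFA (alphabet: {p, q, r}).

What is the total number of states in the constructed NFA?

14

Building bottom-up:
Each of the 6 symbol leaves contributes a 2-state fragment.
  rpqppq = 12 states
  (rpqppq)* = 14 states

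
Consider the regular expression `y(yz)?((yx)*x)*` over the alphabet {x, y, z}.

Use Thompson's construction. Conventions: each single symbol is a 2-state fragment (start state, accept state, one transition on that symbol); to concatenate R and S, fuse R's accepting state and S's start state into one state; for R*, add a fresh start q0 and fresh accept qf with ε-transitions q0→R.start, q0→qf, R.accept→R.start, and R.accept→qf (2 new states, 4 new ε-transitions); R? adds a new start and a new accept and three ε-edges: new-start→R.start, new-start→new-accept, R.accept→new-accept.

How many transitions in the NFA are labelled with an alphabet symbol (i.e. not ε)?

6

Recursing over subexpressions:
Each of the 6 symbol leaves contributes exactly 1 symbol transition.
  yz = 2 symbol transitions
  (yz)? = 2 symbol transitions
  yx = 2 symbol transitions
  (yx)* = 2 symbol transitions
  (yx)*x = 3 symbol transitions
  ((yx)*x)* = 3 symbol transitions
  y(yz)?((yx)*x)* = 6 symbol transitions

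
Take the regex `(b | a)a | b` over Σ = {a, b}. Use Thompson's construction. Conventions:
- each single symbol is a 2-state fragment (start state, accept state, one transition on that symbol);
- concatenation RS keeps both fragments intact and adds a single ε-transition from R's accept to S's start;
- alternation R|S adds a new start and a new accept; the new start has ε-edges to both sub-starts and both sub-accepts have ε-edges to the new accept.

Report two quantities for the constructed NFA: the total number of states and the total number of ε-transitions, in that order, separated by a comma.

Building bottom-up:
Each of the 4 symbol leaves contributes 2 states and 0 ε-transitions.
  b | a : 6 states, 4 ε-transitions
  (b | a)a : 8 states, 5 ε-transitions
  (b | a)a | b : 12 states, 9 ε-transitions

12, 9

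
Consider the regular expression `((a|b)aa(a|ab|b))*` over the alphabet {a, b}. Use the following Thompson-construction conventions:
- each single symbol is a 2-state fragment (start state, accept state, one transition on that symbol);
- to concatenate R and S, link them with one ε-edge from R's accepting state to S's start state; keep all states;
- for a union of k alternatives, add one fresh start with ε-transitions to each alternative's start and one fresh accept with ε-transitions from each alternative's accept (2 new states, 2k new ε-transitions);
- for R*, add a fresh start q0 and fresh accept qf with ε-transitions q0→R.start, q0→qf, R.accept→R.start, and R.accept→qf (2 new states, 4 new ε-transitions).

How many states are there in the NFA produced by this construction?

22

Per subexpression:
Each of the 8 symbol leaves contributes a 2-state fragment.
  a|b : 6 states
  ab : 4 states
  a|ab|b : 10 states
  (a|b)aa(a|ab|b) : 20 states
  ((a|b)aa(a|ab|b))* : 22 states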